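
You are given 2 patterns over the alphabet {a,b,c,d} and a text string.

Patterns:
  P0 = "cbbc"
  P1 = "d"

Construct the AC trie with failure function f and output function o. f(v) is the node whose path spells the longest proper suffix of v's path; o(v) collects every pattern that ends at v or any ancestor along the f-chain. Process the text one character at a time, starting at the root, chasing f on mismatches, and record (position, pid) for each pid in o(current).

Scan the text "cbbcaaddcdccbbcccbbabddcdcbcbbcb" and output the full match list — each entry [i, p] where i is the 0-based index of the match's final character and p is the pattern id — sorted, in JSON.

Build automaton:
Trie nodes:
  0='ε' goto c→1 d→5
  1='c' goto b→2
  2='cb' goto b→3
  3='cbb' goto c→4
  4='cbbc' goto ·  [P0 ends]
  5='d' goto ·  [P1 ends]

Failure links (BFS by depth):
  n1('c'): parent n0 fail=0; on 'c' 0 → fail=0;  out ∅∪∅=∅
  n5('d'): parent n0 fail=0; on 'd' 0 → fail=0;  out {1}∪∅={1}
  n2('cb'): parent n1 fail=0; on 'b' 0 → fail=0;  out ∅∪∅=∅
  n3('cbb'): parent n2 fail=0; on 'b' 0 → fail=0;  out ∅∪∅=∅
  n4('cbbc'): parent n3 fail=0; on 'c' 0 → fail=1;  out {0}∪∅={0}

Text stream:
i=0 'c': node 0→1
i=1 'b': node 1→2
i=2 'b': node 2→3
i=3 'c': node 3→4  emit P0@[0:3]
i=4 'a': node 4→0 (fail-walked)
i=5 'a': node 0→0
i=6 'd': node 0→5  emit P1@[6:6]
i=7 'd': node 5→5 (fail-walked)  emit P1@[7:7]
i=8 'c': node 5→1 (fail-walked)
i=9 'd': node 1→5 (fail-walked)  emit P1@[9:9]
i=10 'c': node 5→1 (fail-walked)
i=11 'c': node 1→1 (fail-walked)
i=12 'b': node 1→2
i=13 'b': node 2→3
i=14 'c': node 3→4  emit P0@[11:14]
i=15 'c': node 4→1 (fail-walked)
i=16 'c': node 1→1 (fail-walked)
i=17 'b': node 1→2
i=18 'b': node 2→3
i=19 'a': node 3→0 (fail-walked)
i=20 'b': node 0→0
i=21 'd': node 0→5  emit P1@[21:21]
i=22 'd': node 5→5 (fail-walked)  emit P1@[22:22]
i=23 'c': node 5→1 (fail-walked)
i=24 'd': node 1→5 (fail-walked)  emit P1@[24:24]
i=25 'c': node 5→1 (fail-walked)
i=26 'b': node 1→2
i=27 'c': node 2→1 (fail-walked)
i=28 'b': node 1→2
i=29 'b': node 2→3
i=30 'c': node 3→4  emit P0@[27:30]
i=31 'b': node 4→2 (fail-walked)

Matches: [[3,0],[6,1],[7,1],[9,1],[14,0],[21,1],[22,1],[24,1],[30,0]]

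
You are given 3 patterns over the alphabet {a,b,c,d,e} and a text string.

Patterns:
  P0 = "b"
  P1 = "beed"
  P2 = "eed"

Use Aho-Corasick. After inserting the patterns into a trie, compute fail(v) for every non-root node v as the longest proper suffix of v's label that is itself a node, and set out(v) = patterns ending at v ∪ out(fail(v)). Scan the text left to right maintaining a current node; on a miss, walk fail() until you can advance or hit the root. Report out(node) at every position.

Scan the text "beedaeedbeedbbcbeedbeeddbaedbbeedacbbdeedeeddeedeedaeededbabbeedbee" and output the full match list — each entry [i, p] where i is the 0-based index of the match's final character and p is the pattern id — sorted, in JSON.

Construct AC machine:
Trie (insert patterns):
  0='ε' goto b→1 e→5
  1='b' goto e→2  [P0 ends]
  2='be' goto e→3
  3='bee' goto d→4
  4='beed' goto ·  [P1 ends]
  5='e' goto e→6
  6='ee' goto d→7
  7='eed' goto ·  [P2 ends]

Failure links (BFS by depth):
  fail(1) 'b': from fail(0)=0 chase 'b': 0 ⇒ 0;  out={0}∪out(0)={0}
  fail(5) 'e': from fail(0)=0 chase 'e': 0 ⇒ 0;  out=∅∪out(0)=∅
  fail(2) 'be': from fail(1)=0 chase 'e': 0 ⇒ 5;  out=∅∪out(5)=∅
  fail(6) 'ee': from fail(5)=0 chase 'e': 0 ⇒ 5;  out=∅∪out(5)=∅
  fail(3) 'bee': from fail(2)=5 chase 'e': 5 ⇒ 6;  out=∅∪out(6)=∅
  fail(7) 'eed': from fail(6)=5 chase 'd': 5→0 ⇒ 0;  out={2}∪out(0)={2}
  fail(4) 'beed': from fail(3)=6 chase 'd': 6 ⇒ 7;  out={1}∪out(7)={1,2}

Scan:
i=0 'b': node 0→1  → match P0@[0:0]
i=1 'e': node 1→2
i=2 'e': node 2→3
i=3 'd': node 3→4  → match P1@[0:3],P2@[1:3]
i=4 'a': node 4→0 (fail-walked)
i=5 'e': node 0→5
i=6 'e': node 5→6
i=7 'd': node 6→7  → match P2@[5:7]
i=8 'b': node 7→1 (fail-walked)  → match P0@[8:8]
i=9 'e': node 1→2
i=10 'e': node 2→3
i=11 'd': node 3→4  → match P1@[8:11],P2@[9:11]
i=12 'b': node 4→1 (fail-walked)  → match P0@[12:12]
i=13 'b': node 1→1 (fail-walked)  → match P0@[13:13]
i=14 'c': node 1→0 (fail-walked)
i=15 'b': node 0→1  → match P0@[15:15]
i=16 'e': node 1→2
i=17 'e': node 2→3
i=18 'd': node 3→4  → match P1@[15:18],P2@[16:18]
i=19 'b': node 4→1 (fail-walked)  → match P0@[19:19]
i=20 'e': node 1→2
i=21 'e': node 2→3
i=22 'd': node 3→4  → match P1@[19:22],P2@[20:22]
i=23 'd': node 4→0 (fail-walked)
i=24 'b': node 0→1  → match P0@[24:24]
i=25 'a': node 1→0 (fail-walked)
i=26 'e': node 0→5
i=27 'd': node 5→0 (fail-walked)
i=28 'b': node 0→1  → match P0@[28:28]
i=29 'b': node 1→1 (fail-walked)  → match P0@[29:29]
i=30 'e': node 1→2
i=31 'e': node 2→3
i=32 'd': node 3→4  → match P1@[29:32],P2@[30:32]
i=33 'a': node 4→0 (fail-walked)
i=34 'c': node 0→0
i=35 'b': node 0→1  → match P0@[35:35]
i=36 'b': node 1→1 (fail-walked)  → match P0@[36:36]
i=37 'd': node 1→0 (fail-walked)
i=38 'e': node 0→5
i=39 'e': node 5→6
i=40 'd': node 6→7  → match P2@[38:40]
i=41 'e': node 7→5 (fail-walked)
i=42 'e': node 5→6
i=43 'd': node 6→7  → match P2@[41:43]
i=44 'd': node 7→0 (fail-walked)
i=45 'e': node 0→5
i=46 'e': node 5→6
i=47 'd': node 6→7  → match P2@[45:47]
i=48 'e': node 7→5 (fail-walked)
i=49 'e': node 5→6
i=50 'd': node 6→7  → match P2@[48:50]
i=51 'a': node 7→0 (fail-walked)
i=52 'e': node 0→5
i=53 'e': node 5→6
i=54 'd': node 6→7  → match P2@[52:54]
i=55 'e': node 7→5 (fail-walked)
i=56 'd': node 5→0 (fail-walked)
i=57 'b': node 0→1  → match P0@[57:57]
i=58 'a': node 1→0 (fail-walked)
i=59 'b': node 0→1  → match P0@[59:59]
i=60 'b': node 1→1 (fail-walked)  → match P0@[60:60]
i=61 'e': node 1→2
i=62 'e': node 2→3
i=63 'd': node 3→4  → match P1@[60:63],P2@[61:63]
i=64 'b': node 4→1 (fail-walked)  → match P0@[64:64]
i=65 'e': node 1→2
i=66 'e': node 2→3

Matches: [[0,0],[3,1],[3,2],[7,2],[8,0],[11,1],[11,2],[12,0],[13,0],[15,0],[18,1],[18,2],[19,0],[22,1],[22,2],[24,0],[28,0],[29,0],[32,1],[32,2],[35,0],[36,0],[40,2],[43,2],[47,2],[50,2],[54,2],[57,0],[59,0],[60,0],[63,1],[63,2],[64,0]]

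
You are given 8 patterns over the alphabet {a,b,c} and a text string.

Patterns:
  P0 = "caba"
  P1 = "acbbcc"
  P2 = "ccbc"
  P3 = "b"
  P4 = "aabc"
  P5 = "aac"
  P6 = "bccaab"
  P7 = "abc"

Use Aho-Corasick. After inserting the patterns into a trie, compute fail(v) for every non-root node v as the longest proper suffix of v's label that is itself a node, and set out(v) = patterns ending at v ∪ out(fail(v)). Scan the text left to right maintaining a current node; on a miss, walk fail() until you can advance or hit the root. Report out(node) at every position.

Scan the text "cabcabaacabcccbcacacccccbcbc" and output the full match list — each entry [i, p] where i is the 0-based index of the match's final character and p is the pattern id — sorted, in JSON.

Build:
Trie (insert patterns):
  n0 'ε': a→5 b→14 c→1
  n1 'c': a→2 c→11
  n2 'ca': b→3
  n3 'cab': a→4
  n4 'caba': ·  [P0 ends]
  n5 'a': a→15 b→24 c→6
  n6 'ac': b→7
  n7 'acb': b→8
  n8 'acbb': c→9
  n9 'acbbc': c→10
  n10 'acbbcc': ·  [P1 ends]
  n11 'cc': b→12
  n12 'ccb': c→13
  n13 'ccbc': ·  [P2 ends]
  n14 'b': c→19  [P3 ends]
  n15 'aa': b→16 c→18
  n16 'aab': c→17
  n17 'aabc': ·  [P4 ends]
  n18 'aac': ·  [P5 ends]
  n19 'bc': c→20
  n20 'bcc': a→21
  n21 'bcca': a→22
  n22 'bccaa': b→23
  n23 'bccaab': ·  [P6 ends]
  n24 'ab': c→25
  n25 'abc': ·  [P7 ends]

Failure links (BFS by depth):
  n1('c'): parent n0 fail=0; on 'c' 0 → fail=0;  out ∅∪∅=∅
  n5('a'): parent n0 fail=0; on 'a' 0 → fail=0;  out ∅∪∅=∅
  n14('b'): parent n0 fail=0; on 'b' 0 → fail=0;  out {3}∪∅={3}
  n2('ca'): parent n1 fail=0; on 'a' 0 → fail=5;  out ∅∪∅=∅
  n6('ac'): parent n5 fail=0; on 'c' 0 → fail=1;  out ∅∪∅=∅
  n11('cc'): parent n1 fail=0; on 'c' 0 → fail=1;  out ∅∪∅=∅
  n15('aa'): parent n5 fail=0; on 'a' 0 → fail=5;  out ∅∪∅=∅
  n19('bc'): parent n14 fail=0; on 'c' 0 → fail=1;  out ∅∪∅=∅
  n24('ab'): parent n5 fail=0; on 'b' 0 → fail=14;  out ∅∪{3}={3}
  n3('cab'): parent n2 fail=5; on 'b' 5 → fail=24;  out ∅∪{3}={3}
  n7('acb'): parent n6 fail=1; on 'b' 1→0 → fail=14;  out ∅∪{3}={3}
  n12('ccb'): parent n11 fail=1; on 'b' 1→0 → fail=14;  out ∅∪{3}={3}
  n16('aab'): parent n15 fail=5; on 'b' 5 → fail=24;  out ∅∪{3}={3}
  n18('aac'): parent n15 fail=5; on 'c' 5 → fail=6;  out {5}∪∅={5}
  n20('bcc'): parent n19 fail=1; on 'c' 1 → fail=11;  out ∅∪∅=∅
  n25('abc'): parent n24 fail=14; on 'c' 14 → fail=19;  out {7}∪∅={7}
  n4('caba'): parent n3 fail=24; on 'a' 24→14→0 → fail=5;  out {0}∪∅={0}
  n8('acbb'): parent n7 fail=14; on 'b' 14→0 → fail=14;  out ∅∪{3}={3}
  n13('ccbc'): parent n12 fail=14; on 'c' 14 → fail=19;  out {2}∪∅={2}
  n17('aabc'): parent n16 fail=24; on 'c' 24 → fail=25;  out {4}∪{7}={4,7}
  n21('bcca'): parent n20 fail=11; on 'a' 11→1 → fail=2;  out ∅∪∅=∅
  n9('acbbc'): parent n8 fail=14; on 'c' 14 → fail=19;  out ∅∪∅=∅
  n22('bccaa'): parent n21 fail=2; on 'a' 2→5 → fail=15;  out ∅∪∅=∅
  n10('acbbcc'): parent n9 fail=19; on 'c' 19 → fail=20;  out {1}∪∅={1}
  n23('bccaab'): parent n22 fail=15; on 'b' 15 → fail=16;  out {6}∪{3}={3,6}

Text stream:
i=0 'c': node 0→1
i=1 'a': node 1→2
i=2 'b': node 2→3  ** P3@[2:2]
i=3 'c': node 3→25 ·f  ** P7@[1:3]
i=4 'a': node 25→2 ·f
i=5 'b': node 2→3  ** P3@[5:5]
i=6 'a': node 3→4  ** P0@[3:6]
i=7 'a': node 4→15 ·f
i=8 'c': node 15→18  ** P5@[6:8]
i=9 'a': node 18→2 ·f
i=10 'b': node 2→3  ** P3@[10:10]
i=11 'c': node 3→25 ·f  ** P7@[9:11]
i=12 'c': node 25→20 ·f
i=13 'c': node 20→11 ·f
i=14 'b': node 11→12  ** P3@[14:14]
i=15 'c': node 12→13  ** P2@[12:15]
i=16 'a': node 13→2 ·f
i=17 'c': node 2→6 ·f
i=18 'a': node 6→2 ·f
i=19 'c': node 2→6 ·f
i=20 'c': node 6→11 ·f
i=21 'c': node 11→11 ·f
i=22 'c': node 11→11 ·f
i=23 'c': node 11→11 ·f
i=24 'b': node 11→12  ** P3@[24:24]
i=25 'c': node 12→13  ** P2@[22:25]
i=26 'b': node 13→14 ·f  ** P3@[26:26]
i=27 'c': node 14→19

Result: [[2,3],[3,7],[5,3],[6,0],[8,5],[10,3],[11,7],[14,3],[15,2],[24,3],[25,2],[26,3]]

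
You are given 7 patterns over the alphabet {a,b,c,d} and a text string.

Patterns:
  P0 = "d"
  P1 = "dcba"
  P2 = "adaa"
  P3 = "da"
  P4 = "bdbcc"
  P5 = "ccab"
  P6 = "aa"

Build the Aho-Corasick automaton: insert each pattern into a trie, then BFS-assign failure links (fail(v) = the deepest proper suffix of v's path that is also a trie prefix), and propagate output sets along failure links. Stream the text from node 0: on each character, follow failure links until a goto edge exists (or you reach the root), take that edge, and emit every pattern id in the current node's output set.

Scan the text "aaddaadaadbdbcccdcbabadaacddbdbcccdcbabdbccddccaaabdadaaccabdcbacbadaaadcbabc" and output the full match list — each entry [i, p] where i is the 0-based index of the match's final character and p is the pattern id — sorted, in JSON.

Build automaton:
Trie nodes:
  0='ε' goto a→5 b→10 c→15 d→1
  1='d' goto a→9 c→2  [P0 ends]
  2='dc' goto b→3
  3='dcb' goto a→4
  4='dcba' goto ·  [P1 ends]
  5='a' goto a→19 d→6
  6='ad' goto a→7
  7='ada' goto a→8
  8='adaa' goto ·  [P2 ends]
  9='da' goto ·  [P3 ends]
  10='b' goto d→11
  11='bd' goto b→12
  12='bdb' goto c→13
  13='bdbc' goto c→14
  14='bdbcc' goto ·  [P4 ends]
  15='c' goto c→16
  16='cc' goto a→17
  17='cca' goto b→18
  18='ccab' goto ·  [P5 ends]
  19='aa' goto ·  [P6 ends]

Failure links (BFS by depth):
  n1('d'): parent n0 fail=0; on 'd' 0 → fail=0;  out {0}∪∅={0}
  n5('a'): parent n0 fail=0; on 'a' 0 → fail=0;  out ∅∪∅=∅
  n10('b'): parent n0 fail=0; on 'b' 0 → fail=0;  out ∅∪∅=∅
  n15('c'): parent n0 fail=0; on 'c' 0 → fail=0;  out ∅∪∅=∅
  n2('dc'): parent n1 fail=0; on 'c' 0 → fail=15;  out ∅∪∅=∅
  n6('ad'): parent n5 fail=0; on 'd' 0 → fail=1;  out ∅∪{0}={0}
  n9('da'): parent n1 fail=0; on 'a' 0 → fail=5;  out {3}∪∅={3}
  n11('bd'): parent n10 fail=0; on 'd' 0 → fail=1;  out ∅∪{0}={0}
  n16('cc'): parent n15 fail=0; on 'c' 0 → fail=15;  out ∅∪∅=∅
  n19('aa'): parent n5 fail=0; on 'a' 0 → fail=5;  out {6}∪∅={6}
  n3('dcb'): parent n2 fail=15; on 'b' 15→0 → fail=10;  out ∅∪∅=∅
  n7('ada'): parent n6 fail=1; on 'a' 1 → fail=9;  out ∅∪{3}={3}
  n12('bdb'): parent n11 fail=1; on 'b' 1→0 → fail=10;  out ∅∪∅=∅
  n17('cca'): parent n16 fail=15; on 'a' 15→0 → fail=5;  out ∅∪∅=∅
  n4('dcba'): parent n3 fail=10; on 'a' 10→0 → fail=5;  out {1}∪∅={1}
  n8('adaa'): parent n7 fail=9; on 'a' 9→5 → fail=19;  out {2}∪{6}={2,6}
  n13('bdbc'): parent n12 fail=10; on 'c' 10→0 → fail=15;  out ∅∪∅=∅
  n18('ccab'): parent n17 fail=5; on 'b' 5→0 → fail=10;  out {5}∪∅={5}
  n14('bdbcc'): parent n13 fail=15; on 'c' 15 → fail=16;  out {4}∪∅={4}

Run:
i=0 'a': node 0→5
i=1 'a': node 5→19  ** P6@[0:1]
i=2 'd': node 19→6 ·f  ** P0@[2:2]
i=3 'd': node 6→1 ·f  ** P0@[3:3]
i=4 'a': node 1→9  ** P3@[3:4]
i=5 'a': node 9→19 ·f  ** P6@[4:5]
i=6 'd': node 19→6 ·f  ** P0@[6:6]
i=7 'a': node 6→7  ** P3@[6:7]
i=8 'a': node 7→8  ** P2@[5:8],P6@[7:8]
i=9 'd': node 8→6 ·f  ** P0@[9:9]
i=10 'b': node 6→10 ·f
i=11 'd': node 10→11  ** P0@[11:11]
i=12 'b': node 11→12
i=13 'c': node 12→13
i=14 'c': node 13→14  ** P4@[10:14]
i=15 'c': node 14→16 ·f
i=16 'd': node 16→1 ·f  ** P0@[16:16]
i=17 'c': node 1→2
i=18 'b': node 2→3
i=19 'a': node 3→4  ** P1@[16:19]
i=20 'b': node 4→10 ·f
i=21 'a': node 10→5 ·f
i=22 'd': node 5→6  ** P0@[22:22]
i=23 'a': node 6→7  ** P3@[22:23]
i=24 'a': node 7→8  ** P2@[21:24],P6@[23:24]
i=25 'c': node 8→15 ·f
i=26 'd': node 15→1 ·f  ** P0@[26:26]
i=27 'd': node 1→1 ·f  ** P0@[27:27]
i=28 'b': node 1→10 ·f
i=29 'd': node 10→11  ** P0@[29:29]
i=30 'b': node 11→12
i=31 'c': node 12→13
i=32 'c': node 13→14  ** P4@[28:32]
i=33 'c': node 14→16 ·f
i=34 'd': node 16→1 ·f  ** P0@[34:34]
i=35 'c': node 1→2
i=36 'b': node 2→3
i=37 'a': node 3→4  ** P1@[34:37]
i=38 'b': node 4→10 ·f
i=39 'd': node 10→11  ** P0@[39:39]
i=40 'b': node 11→12
i=41 'c': node 12→13
i=42 'c': node 13→14  ** P4@[38:42]
i=43 'd': node 14→1 ·f  ** P0@[43:43]
i=44 'd': node 1→1 ·f  ** P0@[44:44]
i=45 'c': node 1→2
i=46 'c': node 2→16 ·f
i=47 'a': node 16→17
i=48 'a': node 17→19 ·f  ** P6@[47:48]
i=49 'a': node 19→19 ·f  ** P6@[48:49]
i=50 'b': node 19→10 ·f
i=51 'd': node 10→11  ** P0@[51:51]
i=52 'a': node 11→9 ·f  ** P3@[51:52]
i=53 'd': node 9→6 ·f  ** P0@[53:53]
i=54 'a': node 6→7  ** P3@[53:54]
i=55 'a': node 7→8  ** P2@[52:55],P6@[54:55]
i=56 'c': node 8→15 ·f
i=57 'c': node 15→16
i=58 'a': node 16→17
i=59 'b': node 17→18  ** P5@[56:59]
i=60 'd': node 18→11 ·f  ** P0@[60:60]
i=61 'c': node 11→2 ·f
i=62 'b': node 2→3
i=63 'a': node 3→4  ** P1@[60:63]
i=64 'c': node 4→15 ·f
i=65 'b': node 15→10 ·f
i=66 'a': node 10→5 ·f
i=67 'd': node 5→6  ** P0@[67:67]
i=68 'a': node 6→7  ** P3@[67:68]
i=69 'a': node 7→8  ** P2@[66:69],P6@[68:69]
i=70 'a': node 8→19 ·f  ** P6@[69:70]
i=71 'd': node 19→6 ·f  ** P0@[71:71]
i=72 'c': node 6→2 ·f
i=73 'b': node 2→3
i=74 'a': node 3→4  ** P1@[71:74]
i=75 'b': node 4→10 ·f
i=76 'c': node 10→15 ·f

All matches (sorted): [[1,6],[2,0],[3,0],[4,3],[5,6],[6,0],[7,3],[8,2],[8,6],[9,0],[11,0],[14,4],[16,0],[19,1],[22,0],[23,3],[24,2],[24,6],[26,0],[27,0],[29,0],[32,4],[34,0],[37,1],[39,0],[42,4],[43,0],[44,0],[48,6],[49,6],[51,0],[52,3],[53,0],[54,3],[55,2],[55,6],[59,5],[60,0],[63,1],[67,0],[68,3],[69,2],[69,6],[70,6],[71,0],[74,1]]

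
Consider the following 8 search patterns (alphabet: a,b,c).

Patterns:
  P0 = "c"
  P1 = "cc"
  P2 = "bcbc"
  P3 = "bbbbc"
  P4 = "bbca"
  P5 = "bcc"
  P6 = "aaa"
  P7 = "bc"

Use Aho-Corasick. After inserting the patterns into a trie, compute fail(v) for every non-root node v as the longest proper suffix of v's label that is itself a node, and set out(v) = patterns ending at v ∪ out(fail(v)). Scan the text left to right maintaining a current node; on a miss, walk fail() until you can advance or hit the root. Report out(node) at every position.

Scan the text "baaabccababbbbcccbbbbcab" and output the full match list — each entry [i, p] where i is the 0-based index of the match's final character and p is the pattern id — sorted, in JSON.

Construct AC machine:
Trie (insert patterns):
  n0 'ε': a→14 b→3 c→1
  n1 'c': c→2  ←P0
  n2 'cc': ·  ←P1
  n3 'b': b→7 c→4
  n4 'bc': b→5 c→13  ←P7
  n5 'bcb': c→6
  n6 'bcbc': ·  ←P2
  n7 'bb': b→8 c→11
  n8 'bbb': b→9
  n9 'bbbb': c→10
  n10 'bbbbc': ·  ←P3
  n11 'bbc': a→12
  n12 'bbca': ·  ←P4
  n13 'bcc': ·  ←P5
  n14 'a': a→15
  n15 'aa': a→16
  n16 'aaa': ·  ←P6

Failure links (BFS by depth):
  n1('c'): parent n0 fail=0; on 'c' 0 → fail=0;  out {0}∪∅={0}
  n3('b'): parent n0 fail=0; on 'b' 0 → fail=0;  out ∅∪∅=∅
  n14('a'): parent n0 fail=0; on 'a' 0 → fail=0;  out ∅∪∅=∅
  n2('cc'): parent n1 fail=0; on 'c' 0 → fail=1;  out {1}∪{0}={0,1}
  n4('bc'): parent n3 fail=0; on 'c' 0 → fail=1;  out {7}∪{0}={0,7}
  n7('bb'): parent n3 fail=0; on 'b' 0 → fail=3;  out ∅∪∅=∅
  n15('aa'): parent n14 fail=0; on 'a' 0 → fail=14;  out ∅∪∅=∅
  n5('bcb'): parent n4 fail=1; on 'b' 1→0 → fail=3;  out ∅∪∅=∅
  n8('bbb'): parent n7 fail=3; on 'b' 3 → fail=7;  out ∅∪∅=∅
  n11('bbc'): parent n7 fail=3; on 'c' 3 → fail=4;  out ∅∪{0,7}={0,7}
  n13('bcc'): parent n4 fail=1; on 'c' 1 → fail=2;  out {5}∪{0,1}={0,1,5}
  n16('aaa'): parent n15 fail=14; on 'a' 14 → fail=15;  out {6}∪∅={6}
  n6('bcbc'): parent n5 fail=3; on 'c' 3 → fail=4;  out {2}∪{0,7}={0,2,7}
  n9('bbbb'): parent n8 fail=7; on 'b' 7 → fail=8;  out ∅∪∅=∅
  n12('bbca'): parent n11 fail=4; on 'a' 4→1→0 → fail=14;  out {4}∪∅={4}
  n10('bbbbc'): parent n9 fail=8; on 'c' 8→7 → fail=11;  out {3}∪{0,7}={0,3,7}

Scan:
[0] read 'b'  n0⇒n3
[1] read 'a'  n3⇒n14 (via fail)
[2] read 'a'  n14⇒n15
[3] read 'a'  n15⇒n16  → match P6@[1:3]
[4] read 'b'  n16⇒n3 (via fail)
[5] read 'c'  n3⇒n4  → match P0@[5:5],P7@[4:5]
[6] read 'c'  n4⇒n13  → match P0@[6:6],P1@[5:6],P5@[4:6]
[7] read 'a'  n13⇒n14 (via fail)
[8] read 'b'  n14⇒n3 (via fail)
[9] read 'a'  n3⇒n14 (via fail)
[10] read 'b'  n14⇒n3 (via fail)
[11] read 'b'  n3⇒n7
[12] read 'b'  n7⇒n8
[13] read 'b'  n8⇒n9
[14] read 'c'  n9⇒n10  → match P0@[14:14],P3@[10:14],P7@[13:14]
[15] read 'c'  n10⇒n13 (via fail)  → match P0@[15:15],P1@[14:15],P5@[13:15]
[16] read 'c'  n13⇒n2 (via fail)  → match P0@[16:16],P1@[15:16]
[17] read 'b'  n2⇒n3 (via fail)
[18] read 'b'  n3⇒n7
[19] read 'b'  n7⇒n8
[20] read 'b'  n8⇒n9
[21] read 'c'  n9⇒n10  → match P0@[21:21],P3@[17:21],P7@[20:21]
[22] read 'a'  n10⇒n12 (via fail)  → match P4@[19:22]
[23] read 'b'  n12⇒n3 (via fail)

Result: [[3,6],[5,0],[5,7],[6,0],[6,1],[6,5],[14,0],[14,3],[14,7],[15,0],[15,1],[15,5],[16,0],[16,1],[21,0],[21,3],[21,7],[22,4]]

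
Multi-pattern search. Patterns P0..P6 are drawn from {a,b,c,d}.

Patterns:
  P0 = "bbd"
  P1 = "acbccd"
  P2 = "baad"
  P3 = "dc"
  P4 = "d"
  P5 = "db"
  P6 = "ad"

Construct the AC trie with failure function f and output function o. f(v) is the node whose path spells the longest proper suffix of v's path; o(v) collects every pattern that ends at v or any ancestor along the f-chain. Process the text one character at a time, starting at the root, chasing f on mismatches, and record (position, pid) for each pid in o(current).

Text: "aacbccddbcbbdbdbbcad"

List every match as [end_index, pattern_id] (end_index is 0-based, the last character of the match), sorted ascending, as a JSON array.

Build automaton:
Trie (insert patterns):
  n0 'ε': a→4 b→1 d→13
  n1 'b': a→10 b→2
  n2 'bb': d→3
  n3 'bbd': ·  ←P0
  n4 'a': c→5 d→16
  n5 'ac': b→6
  n6 'acb': c→7
  n7 'acbc': c→8
  n8 'acbcc': d→9
  n9 'acbccd': ·  ←P1
  n10 'ba': a→11
  n11 'baa': d→12
  n12 'baad': ·  ←P2
  n13 'd': b→15 c→14  ←P4
  n14 'dc': ·  ←P3
  n15 'db': ·  ←P5
  n16 'ad': ·  ←P6

BFS fail/out derivation:
  fail(1) 'b': from fail(0)=0 chase 'b': 0 ⇒ 0;  out=∅∪out(0)=∅
  fail(4) 'a': from fail(0)=0 chase 'a': 0 ⇒ 0;  out=∅∪out(0)=∅
  fail(13) 'd': from fail(0)=0 chase 'd': 0 ⇒ 0;  out={4}∪out(0)={4}
  fail(2) 'bb': from fail(1)=0 chase 'b': 0 ⇒ 1;  out=∅∪out(1)=∅
  fail(5) 'ac': from fail(4)=0 chase 'c': 0 ⇒ 0;  out=∅∪out(0)=∅
  fail(10) 'ba': from fail(1)=0 chase 'a': 0 ⇒ 4;  out=∅∪out(4)=∅
  fail(14) 'dc': from fail(13)=0 chase 'c': 0 ⇒ 0;  out={3}∪out(0)={3}
  fail(15) 'db': from fail(13)=0 chase 'b': 0 ⇒ 1;  out={5}∪out(1)={5}
  fail(16) 'ad': from fail(4)=0 chase 'd': 0 ⇒ 13;  out={6}∪out(13)={4,6}
  fail(3) 'bbd': from fail(2)=1 chase 'd': 1→0 ⇒ 13;  out={0}∪out(13)={0,4}
  fail(6) 'acb': from fail(5)=0 chase 'b': 0 ⇒ 1;  out=∅∪out(1)=∅
  fail(11) 'baa': from fail(10)=4 chase 'a': 4→0 ⇒ 4;  out=∅∪out(4)=∅
  fail(7) 'acbc': from fail(6)=1 chase 'c': 1→0 ⇒ 0;  out=∅∪out(0)=∅
  fail(12) 'baad': from fail(11)=4 chase 'd': 4 ⇒ 16;  out={2}∪out(16)={2,4,6}
  fail(8) 'acbcc': from fail(7)=0 chase 'c': 0 ⇒ 0;  out=∅∪out(0)=∅
  fail(9) 'acbccd': from fail(8)=0 chase 'd': 0 ⇒ 13;  out={1}∪out(13)={1,4}

Text stream:
i=0 'a': node 0→4
i=1 'a': node 4→4 ·f
i=2 'c': node 4→5
i=3 'b': node 5→6
i=4 'c': node 6→7
i=5 'c': node 7→8
i=6 'd': node 8→9  emit P1@[1:6],P4@[6:6]
i=7 'd': node 9→13 ·f  emit P4@[7:7]
i=8 'b': node 13→15  emit P5@[7:8]
i=9 'c': node 15→0 ·f
i=10 'b': node 0→1
i=11 'b': node 1→2
i=12 'd': node 2→3  emit P0@[10:12],P4@[12:12]
i=13 'b': node 3→15 ·f  emit P5@[12:13]
i=14 'd': node 15→13 ·f  emit P4@[14:14]
i=15 'b': node 13→15  emit P5@[14:15]
i=16 'b': node 15→2 ·f
i=17 'c': node 2→0 ·f
i=18 'a': node 0→4
i=19 'd': node 4→16  emit P4@[19:19],P6@[18:19]

Result: [[6,1],[6,4],[7,4],[8,5],[12,0],[12,4],[13,5],[14,4],[15,5],[19,4],[19,6]]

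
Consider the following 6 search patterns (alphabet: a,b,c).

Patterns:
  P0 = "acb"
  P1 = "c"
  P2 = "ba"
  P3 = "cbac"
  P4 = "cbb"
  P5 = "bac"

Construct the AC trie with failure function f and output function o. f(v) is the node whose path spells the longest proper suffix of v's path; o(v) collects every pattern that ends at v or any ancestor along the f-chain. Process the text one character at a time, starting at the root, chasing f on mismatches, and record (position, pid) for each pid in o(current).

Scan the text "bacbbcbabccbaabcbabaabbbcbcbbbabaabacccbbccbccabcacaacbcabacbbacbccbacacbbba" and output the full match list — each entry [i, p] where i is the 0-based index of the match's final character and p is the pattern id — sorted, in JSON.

Build:
Trie nodes:
  0='ε' goto a→1 b→5 c→4
  1='a' goto c→2
  2='ac' goto b→3
  3='acb' goto ·  [P0 ends]
  4='c' goto b→7  [P1 ends]
  5='b' goto a→6
  6='ba' goto c→11  [P2 ends]
  7='cb' goto a→8 b→10
  8='cba' goto c→9
  9='cbac' goto ·  [P3 ends]
  10='cbb' goto ·  [P4 ends]
  11='bac' goto ·  [P5 ends]

BFS fail/out derivation:
  fail(1) 'a': from fail(0)=0 chase 'a': 0 ⇒ 0;  out=∅∪out(0)=∅
  fail(4) 'c': from fail(0)=0 chase 'c': 0 ⇒ 0;  out={1}∪out(0)={1}
  fail(5) 'b': from fail(0)=0 chase 'b': 0 ⇒ 0;  out=∅∪out(0)=∅
  fail(2) 'ac': from fail(1)=0 chase 'c': 0 ⇒ 4;  out=∅∪out(4)={1}
  fail(6) 'ba': from fail(5)=0 chase 'a': 0 ⇒ 1;  out={2}∪out(1)={2}
  fail(7) 'cb': from fail(4)=0 chase 'b': 0 ⇒ 5;  out=∅∪out(5)=∅
  fail(3) 'acb': from fail(2)=4 chase 'b': 4 ⇒ 7;  out={0}∪out(7)={0}
  fail(8) 'cba': from fail(7)=5 chase 'a': 5 ⇒ 6;  out=∅∪out(6)={2}
  fail(10) 'cbb': from fail(7)=5 chase 'b': 5→0 ⇒ 5;  out={4}∪out(5)={4}
  fail(11) 'bac': from fail(6)=1 chase 'c': 1 ⇒ 2;  out={5}∪out(2)={1,5}
  fail(9) 'cbac': from fail(8)=6 chase 'c': 6 ⇒ 11;  out={3}∪out(11)={1,3,5}

Text stream:
pos 0 'b': at 5
pos 1 'a': at 6  ** P2@[0:1]
pos 2 'c': at 11  ** P1@[2:2],P5@[0:2]
pos 3 'b': at 3 (fail-walked)  ** P0@[1:3]
pos 4 'b': at 10 (fail-walked)  ** P4@[2:4]
pos 5 'c': at 4 (fail-walked)  ** P1@[5:5]
pos 6 'b': at 7
pos 7 'a': at 8  ** P2@[6:7]
pos 8 'b': at 5 (fail-walked)
pos 9 'c': at 4 (fail-walked)  ** P1@[9:9]
pos 10 'c': at 4 (fail-walked)  ** P1@[10:10]
pos 11 'b': at 7
pos 12 'a': at 8  ** P2@[11:12]
pos 13 'a': at 1 (fail-walked)
pos 14 'b': at 5 (fail-walked)
pos 15 'c': at 4 (fail-walked)  ** P1@[15:15]
pos 16 'b': at 7
pos 17 'a': at 8  ** P2@[16:17]
pos 18 'b': at 5 (fail-walked)
pos 19 'a': at 6  ** P2@[18:19]
pos 20 'a': at 1 (fail-walked)
pos 21 'b': at 5 (fail-walked)
pos 22 'b': at 5 (fail-walked)
pos 23 'b': at 5 (fail-walked)
pos 24 'c': at 4 (fail-walked)  ** P1@[24:24]
pos 25 'b': at 7
pos 26 'c': at 4 (fail-walked)  ** P1@[26:26]
pos 27 'b': at 7
pos 28 'b': at 10  ** P4@[26:28]
pos 29 'b': at 5 (fail-walked)
pos 30 'a': at 6  ** P2@[29:30]
pos 31 'b': at 5 (fail-walked)
pos 32 'a': at 6  ** P2@[31:32]
pos 33 'a': at 1 (fail-walked)
pos 34 'b': at 5 (fail-walked)
pos 35 'a': at 6  ** P2@[34:35]
pos 36 'c': at 11  ** P1@[36:36],P5@[34:36]
pos 37 'c': at 4 (fail-walked)  ** P1@[37:37]
pos 38 'c': at 4 (fail-walked)  ** P1@[38:38]
pos 39 'b': at 7
pos 40 'b': at 10  ** P4@[38:40]
pos 41 'c': at 4 (fail-walked)  ** P1@[41:41]
pos 42 'c': at 4 (fail-walked)  ** P1@[42:42]
pos 43 'b': at 7
pos 44 'c': at 4 (fail-walked)  ** P1@[44:44]
pos 45 'c': at 4 (fail-walked)  ** P1@[45:45]
pos 46 'a': at 1 (fail-walked)
pos 47 'b': at 5 (fail-walked)
pos 48 'c': at 4 (fail-walked)  ** P1@[48:48]
pos 49 'a': at 1 (fail-walked)
pos 50 'c': at 2  ** P1@[50:50]
pos 51 'a': at 1 (fail-walked)
pos 52 'a': at 1 (fail-walked)
pos 53 'c': at 2  ** P1@[53:53]
pos 54 'b': at 3  ** P0@[52:54]
pos 55 'c': at 4 (fail-walked)  ** P1@[55:55]
pos 56 'a': at 1 (fail-walked)
pos 57 'b': at 5 (fail-walked)
pos 58 'a': at 6  ** P2@[57:58]
pos 59 'c': at 11  ** P1@[59:59],P5@[57:59]
pos 60 'b': at 3 (fail-walked)  ** P0@[58:60]
pos 61 'b': at 10 (fail-walked)  ** P4@[59:61]
pos 62 'a': at 6 (fail-walked)  ** P2@[61:62]
pos 63 'c': at 11  ** P1@[63:63],P5@[61:63]
pos 64 'b': at 3 (fail-walked)  ** P0@[62:64]
pos 65 'c': at 4 (fail-walked)  ** P1@[65:65]
pos 66 'c': at 4 (fail-walked)  ** P1@[66:66]
pos 67 'b': at 7
pos 68 'a': at 8  ** P2@[67:68]
pos 69 'c': at 9  ** P1@[69:69],P3@[66:69],P5@[67:69]
pos 70 'a': at 1 (fail-walked)
pos 71 'c': at 2  ** P1@[71:71]
pos 72 'b': at 3  ** P0@[70:72]
pos 73 'b': at 10 (fail-walked)  ** P4@[71:73]
pos 74 'b': at 5 (fail-walked)
pos 75 'a': at 6  ** P2@[74:75]

Matches: [[1,2],[2,1],[2,5],[3,0],[4,4],[5,1],[7,2],[9,1],[10,1],[12,2],[15,1],[17,2],[19,2],[24,1],[26,1],[28,4],[30,2],[32,2],[35,2],[36,1],[36,5],[37,1],[38,1],[40,4],[41,1],[42,1],[44,1],[45,1],[48,1],[50,1],[53,1],[54,0],[55,1],[58,2],[59,1],[59,5],[60,0],[61,4],[62,2],[63,1],[63,5],[64,0],[65,1],[66,1],[68,2],[69,1],[69,3],[69,5],[71,1],[72,0],[73,4],[75,2]]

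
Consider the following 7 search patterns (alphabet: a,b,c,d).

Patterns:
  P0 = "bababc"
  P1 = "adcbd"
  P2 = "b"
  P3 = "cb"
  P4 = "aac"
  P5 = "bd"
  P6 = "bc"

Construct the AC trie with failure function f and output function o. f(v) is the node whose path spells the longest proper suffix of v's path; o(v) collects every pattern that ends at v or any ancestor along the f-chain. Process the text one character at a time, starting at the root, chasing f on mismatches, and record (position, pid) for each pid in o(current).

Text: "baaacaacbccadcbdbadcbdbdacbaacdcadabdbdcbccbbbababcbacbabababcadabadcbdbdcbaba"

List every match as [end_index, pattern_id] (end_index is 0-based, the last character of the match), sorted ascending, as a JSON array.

Construct AC machine:
Trie (insert patterns):
  0='ε' goto a→7 b→1 c→12
  1='b' goto a→2 c→17 d→16  [P2 ends]
  2='ba' goto b→3
  3='bab' goto a→4
  4='baba' goto b→5
  5='babab' goto c→6
  6='bababc' goto ·  [P0 ends]
  7='a' goto a→14 d→8
  8='ad' goto c→9
  9='adc' goto b→10
  10='adcb' goto d→11
  11='adcbd' goto ·  [P1 ends]
  12='c' goto b→13
  13='cb' goto ·  [P3 ends]
  14='aa' goto c→15
  15='aac' goto ·  [P4 ends]
  16='bd' goto ·  [P5 ends]
  17='bc' goto ·  [P6 ends]

BFS fail/out derivation:
  n1('b'): parent n0 fail=0; on 'b' 0 → fail=0;  out {2}∪∅={2}
  n7('a'): parent n0 fail=0; on 'a' 0 → fail=0;  out ∅∪∅=∅
  n12('c'): parent n0 fail=0; on 'c' 0 → fail=0;  out ∅∪∅=∅
  n2('ba'): parent n1 fail=0; on 'a' 0 → fail=7;  out ∅∪∅=∅
  n8('ad'): parent n7 fail=0; on 'd' 0 → fail=0;  out ∅∪∅=∅
  n13('cb'): parent n12 fail=0; on 'b' 0 → fail=1;  out {3}∪{2}={2,3}
  n14('aa'): parent n7 fail=0; on 'a' 0 → fail=7;  out ∅∪∅=∅
  n16('bd'): parent n1 fail=0; on 'd' 0 → fail=0;  out {5}∪∅={5}
  n17('bc'): parent n1 fail=0; on 'c' 0 → fail=12;  out {6}∪∅={6}
  n3('bab'): parent n2 fail=7; on 'b' 7→0 → fail=1;  out ∅∪{2}={2}
  n9('adc'): parent n8 fail=0; on 'c' 0 → fail=12;  out ∅∪∅=∅
  n15('aac'): parent n14 fail=7; on 'c' 7→0 → fail=12;  out {4}∪∅={4}
  n4('baba'): parent n3 fail=1; on 'a' 1 → fail=2;  out ∅∪∅=∅
  n10('adcb'): parent n9 fail=12; on 'b' 12 → fail=13;  out ∅∪{2,3}={2,3}
  n5('babab'): parent n4 fail=2; on 'b' 2 → fail=3;  out ∅∪{2}={2}
  n11('adcbd'): parent n10 fail=13; on 'd' 13→1 → fail=16;  out {1}∪{5}={1,5}
  n6('bababc'): parent n5 fail=3; on 'c' 3→1 → fail=17;  out {0}∪{6}={0,6}

Text stream:
[0] read 'b'  n0⇒n1  ** P2@[0:0]
[1] read 'a'  n1⇒n2
[2] read 'a'  n2⇒n14 ·f
[3] read 'a'  n14⇒n14 ·f
[4] read 'c'  n14⇒n15  ** P4@[2:4]
[5] read 'a'  n15⇒n7 ·f
[6] read 'a'  n7⇒n14
[7] read 'c'  n14⇒n15  ** P4@[5:7]
[8] read 'b'  n15⇒n13 ·f  ** P2@[8:8],P3@[7:8]
[9] read 'c'  n13⇒n17 ·f  ** P6@[8:9]
[10] read 'c'  n17⇒n12 ·f
[11] read 'a'  n12⇒n7 ·f
[12] read 'd'  n7⇒n8
[13] read 'c'  n8⇒n9
[14] read 'b'  n9⇒n10  ** P2@[14:14],P3@[13:14]
[15] read 'd'  n10⇒n11  ** P1@[11:15],P5@[14:15]
[16] read 'b'  n11⇒n1 ·f  ** P2@[16:16]
[17] read 'a'  n1⇒n2
[18] read 'd'  n2⇒n8 ·f
[19] read 'c'  n8⇒n9
[20] read 'b'  n9⇒n10  ** P2@[20:20],P3@[19:20]
[21] read 'd'  n10⇒n11  ** P1@[17:21],P5@[20:21]
[22] read 'b'  n11⇒n1 ·f  ** P2@[22:22]
[23] read 'd'  n1⇒n16  ** P5@[22:23]
[24] read 'a'  n16⇒n7 ·f
[25] read 'c'  n7⇒n12 ·f
[26] read 'b'  n12⇒n13  ** P2@[26:26],P3@[25:26]
[27] read 'a'  n13⇒n2 ·f
[28] read 'a'  n2⇒n14 ·f
[29] read 'c'  n14⇒n15  ** P4@[27:29]
[30] read 'd'  n15⇒n0 ·f
[31] read 'c'  n0⇒n12
[32] read 'a'  n12⇒n7 ·f
[33] read 'd'  n7⇒n8
[34] read 'a'  n8⇒n7 ·f
[35] read 'b'  n7⇒n1 ·f  ** P2@[35:35]
[36] read 'd'  n1⇒n16  ** P5@[35:36]
[37] read 'b'  n16⇒n1 ·f  ** P2@[37:37]
[38] read 'd'  n1⇒n16  ** P5@[37:38]
[39] read 'c'  n16⇒n12 ·f
[40] read 'b'  n12⇒n13  ** P2@[40:40],P3@[39:40]
[41] read 'c'  n13⇒n17 ·f  ** P6@[40:41]
[42] read 'c'  n17⇒n12 ·f
[43] read 'b'  n12⇒n13  ** P2@[43:43],P3@[42:43]
[44] read 'b'  n13⇒n1 ·f  ** P2@[44:44]
[45] read 'b'  n1⇒n1 ·f  ** P2@[45:45]
[46] read 'a'  n1⇒n2
[47] read 'b'  n2⇒n3  ** P2@[47:47]
[48] read 'a'  n3⇒n4
[49] read 'b'  n4⇒n5  ** P2@[49:49]
[50] read 'c'  n5⇒n6  ** P0@[45:50],P6@[49:50]
[51] read 'b'  n6⇒n13 ·f  ** P2@[51:51],P3@[50:51]
[52] read 'a'  n13⇒n2 ·f
[53] read 'c'  n2⇒n12 ·f
[54] read 'b'  n12⇒n13  ** P2@[54:54],P3@[53:54]
[55] read 'a'  n13⇒n2 ·f
[56] read 'b'  n2⇒n3  ** P2@[56:56]
[57] read 'a'  n3⇒n4
[58] read 'b'  n4⇒n5  ** P2@[58:58]
[59] read 'a'  n5⇒n4 ·f
[60] read 'b'  n4⇒n5  ** P2@[60:60]
[61] read 'c'  n5⇒n6  ** P0@[56:61],P6@[60:61]
[62] read 'a'  n6⇒n7 ·f
[63] read 'd'  n7⇒n8
[64] read 'a'  n8⇒n7 ·f
[65] read 'b'  n7⇒n1 ·f  ** P2@[65:65]
[66] read 'a'  n1⇒n2
[67] read 'd'  n2⇒n8 ·f
[68] read 'c'  n8⇒n9
[69] read 'b'  n9⇒n10  ** P2@[69:69],P3@[68:69]
[70] read 'd'  n10⇒n11  ** P1@[66:70],P5@[69:70]
[71] read 'b'  n11⇒n1 ·f  ** P2@[71:71]
[72] read 'd'  n1⇒n16  ** P5@[71:72]
[73] read 'c'  n16⇒n12 ·f
[74] read 'b'  n12⇒n13  ** P2@[74:74],P3@[73:74]
[75] read 'a'  n13⇒n2 ·f
[76] read 'b'  n2⇒n3  ** P2@[76:76]
[77] read 'a'  n3⇒n4

All matches (sorted): [[0,2],[4,4],[7,4],[8,2],[8,3],[9,6],[14,2],[14,3],[15,1],[15,5],[16,2],[20,2],[20,3],[21,1],[21,5],[22,2],[23,5],[26,2],[26,3],[29,4],[35,2],[36,5],[37,2],[38,5],[40,2],[40,3],[41,6],[43,2],[43,3],[44,2],[45,2],[47,2],[49,2],[50,0],[50,6],[51,2],[51,3],[54,2],[54,3],[56,2],[58,2],[60,2],[61,0],[61,6],[65,2],[69,2],[69,3],[70,1],[70,5],[71,2],[72,5],[74,2],[74,3],[76,2]]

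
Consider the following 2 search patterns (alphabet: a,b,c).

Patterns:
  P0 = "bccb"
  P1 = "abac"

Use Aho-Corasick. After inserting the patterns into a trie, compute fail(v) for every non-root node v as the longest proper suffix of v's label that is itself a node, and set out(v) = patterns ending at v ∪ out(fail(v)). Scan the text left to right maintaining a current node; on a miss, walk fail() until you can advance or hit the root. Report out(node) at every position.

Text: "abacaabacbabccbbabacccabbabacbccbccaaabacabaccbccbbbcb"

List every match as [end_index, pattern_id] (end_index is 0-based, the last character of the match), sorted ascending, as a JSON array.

Build automaton:
Trie nodes:
  0='ε' goto a→5 b→1
  1='b' goto c→2
  2='bc' goto c→3
  3='bcc' goto b→4
  4='bccb' goto ·  [P0 ends]
  5='a' goto b→6
  6='ab' goto a→7
  7='aba' goto c→8
  8='abac' goto ·  [P1 ends]

BFS fail/out derivation:
  fail(1) 'b': from fail(0)=0 chase 'b': 0 ⇒ 0;  out=∅∪out(0)=∅
  fail(5) 'a': from fail(0)=0 chase 'a': 0 ⇒ 0;  out=∅∪out(0)=∅
  fail(2) 'bc': from fail(1)=0 chase 'c': 0 ⇒ 0;  out=∅∪out(0)=∅
  fail(6) 'ab': from fail(5)=0 chase 'b': 0 ⇒ 1;  out=∅∪out(1)=∅
  fail(3) 'bcc': from fail(2)=0 chase 'c': 0 ⇒ 0;  out=∅∪out(0)=∅
  fail(7) 'aba': from fail(6)=1 chase 'a': 1→0 ⇒ 5;  out=∅∪out(5)=∅
  fail(4) 'bccb': from fail(3)=0 chase 'b': 0 ⇒ 1;  out={0}∪out(1)={0}
  fail(8) 'abac': from fail(7)=5 chase 'c': 5→0 ⇒ 0;  out={1}∪out(0)={1}

Text stream:
[0] read 'a'  n0⇒n5
[1] read 'b'  n5⇒n6
[2] read 'a'  n6⇒n7
[3] read 'c'  n7⇒n8  → match P1@[0:3]
[4] read 'a'  n8⇒n5 (via fail)
[5] read 'a'  n5⇒n5 (via fail)
[6] read 'b'  n5⇒n6
[7] read 'a'  n6⇒n7
[8] read 'c'  n7⇒n8  → match P1@[5:8]
[9] read 'b'  n8⇒n1 (via fail)
[10] read 'a'  n1⇒n5 (via fail)
[11] read 'b'  n5⇒n6
[12] read 'c'  n6⇒n2 (via fail)
[13] read 'c'  n2⇒n3
[14] read 'b'  n3⇒n4  → match P0@[11:14]
[15] read 'b'  n4⇒n1 (via fail)
[16] read 'a'  n1⇒n5 (via fail)
[17] read 'b'  n5⇒n6
[18] read 'a'  n6⇒n7
[19] read 'c'  n7⇒n8  → match P1@[16:19]
[20] read 'c'  n8⇒n0 (via fail)
[21] read 'c'  n0⇒n0
[22] read 'a'  n0⇒n5
[23] read 'b'  n5⇒n6
[24] read 'b'  n6⇒n1 (via fail)
[25] read 'a'  n1⇒n5 (via fail)
[26] read 'b'  n5⇒n6
[27] read 'a'  n6⇒n7
[28] read 'c'  n7⇒n8  → match P1@[25:28]
[29] read 'b'  n8⇒n1 (via fail)
[30] read 'c'  n1⇒n2
[31] read 'c'  n2⇒n3
[32] read 'b'  n3⇒n4  → match P0@[29:32]
[33] read 'c'  n4⇒n2 (via fail)
[34] read 'c'  n2⇒n3
[35] read 'a'  n3⇒n5 (via fail)
[36] read 'a'  n5⇒n5 (via fail)
[37] read 'a'  n5⇒n5 (via fail)
[38] read 'b'  n5⇒n6
[39] read 'a'  n6⇒n7
[40] read 'c'  n7⇒n8  → match P1@[37:40]
[41] read 'a'  n8⇒n5 (via fail)
[42] read 'b'  n5⇒n6
[43] read 'a'  n6⇒n7
[44] read 'c'  n7⇒n8  → match P1@[41:44]
[45] read 'c'  n8⇒n0 (via fail)
[46] read 'b'  n0⇒n1
[47] read 'c'  n1⇒n2
[48] read 'c'  n2⇒n3
[49] read 'b'  n3⇒n4  → match P0@[46:49]
[50] read 'b'  n4⇒n1 (via fail)
[51] read 'b'  n1⇒n1 (via fail)
[52] read 'c'  n1⇒n2
[53] read 'b'  n2⇒n1 (via fail)

Matches: [[3,1],[8,1],[14,0],[19,1],[28,1],[32,0],[40,1],[44,1],[49,0]]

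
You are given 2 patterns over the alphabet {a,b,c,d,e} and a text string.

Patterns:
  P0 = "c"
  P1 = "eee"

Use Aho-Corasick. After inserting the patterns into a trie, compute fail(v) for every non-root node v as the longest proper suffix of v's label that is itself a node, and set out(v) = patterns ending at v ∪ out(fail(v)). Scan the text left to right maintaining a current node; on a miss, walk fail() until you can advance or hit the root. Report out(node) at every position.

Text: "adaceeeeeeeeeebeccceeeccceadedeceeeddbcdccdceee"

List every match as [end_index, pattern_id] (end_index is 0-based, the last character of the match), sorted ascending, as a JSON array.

Build automaton:
Trie (insert patterns):
  0='ε' goto c→1 e→2
  1='c' goto ·  [P0 ends]
  2='e' goto e→3
  3='ee' goto e→4
  4='eee' goto ·  [P1 ends]

Failure links (BFS by depth):
  fail(1) 'c': from fail(0)=0 chase 'c': 0 ⇒ 0;  out={0}∪out(0)={0}
  fail(2) 'e': from fail(0)=0 chase 'e': 0 ⇒ 0;  out=∅∪out(0)=∅
  fail(3) 'ee': from fail(2)=0 chase 'e': 0 ⇒ 2;  out=∅∪out(2)=∅
  fail(4) 'eee': from fail(3)=2 chase 'e': 2 ⇒ 3;  out={1}∪out(3)={1}

Run:
pos 0 'a': at 0
pos 1 'd': at 0
pos 2 'a': at 0
pos 3 'c': at 1  emit P0@[3:3]
pos 4 'e': at 2 ·f
pos 5 'e': at 3
pos 6 'e': at 4  emit P1@[4:6]
pos 7 'e': at 4 ·f  emit P1@[5:7]
pos 8 'e': at 4 ·f  emit P1@[6:8]
pos 9 'e': at 4 ·f  emit P1@[7:9]
pos 10 'e': at 4 ·f  emit P1@[8:10]
pos 11 'e': at 4 ·f  emit P1@[9:11]
pos 12 'e': at 4 ·f  emit P1@[10:12]
pos 13 'e': at 4 ·f  emit P1@[11:13]
pos 14 'b': at 0 ·f
pos 15 'e': at 2
pos 16 'c': at 1 ·f  emit P0@[16:16]
pos 17 'c': at 1 ·f  emit P0@[17:17]
pos 18 'c': at 1 ·f  emit P0@[18:18]
pos 19 'e': at 2 ·f
pos 20 'e': at 3
pos 21 'e': at 4  emit P1@[19:21]
pos 22 'c': at 1 ·f  emit P0@[22:22]
pos 23 'c': at 1 ·f  emit P0@[23:23]
pos 24 'c': at 1 ·f  emit P0@[24:24]
pos 25 'e': at 2 ·f
pos 26 'a': at 0 ·f
pos 27 'd': at 0
pos 28 'e': at 2
pos 29 'd': at 0 ·f
pos 30 'e': at 2
pos 31 'c': at 1 ·f  emit P0@[31:31]
pos 32 'e': at 2 ·f
pos 33 'e': at 3
pos 34 'e': at 4  emit P1@[32:34]
pos 35 'd': at 0 ·f
pos 36 'd': at 0
pos 37 'b': at 0
pos 38 'c': at 1  emit P0@[38:38]
pos 39 'd': at 0 ·f
pos 40 'c': at 1  emit P0@[40:40]
pos 41 'c': at 1 ·f  emit P0@[41:41]
pos 42 'd': at 0 ·f
pos 43 'c': at 1  emit P0@[43:43]
pos 44 'e': at 2 ·f
pos 45 'e': at 3
pos 46 'e': at 4  emit P1@[44:46]

Result: [[3,0],[6,1],[7,1],[8,1],[9,1],[10,1],[11,1],[12,1],[13,1],[16,0],[17,0],[18,0],[21,1],[22,0],[23,0],[24,0],[31,0],[34,1],[38,0],[40,0],[41,0],[43,0],[46,1]]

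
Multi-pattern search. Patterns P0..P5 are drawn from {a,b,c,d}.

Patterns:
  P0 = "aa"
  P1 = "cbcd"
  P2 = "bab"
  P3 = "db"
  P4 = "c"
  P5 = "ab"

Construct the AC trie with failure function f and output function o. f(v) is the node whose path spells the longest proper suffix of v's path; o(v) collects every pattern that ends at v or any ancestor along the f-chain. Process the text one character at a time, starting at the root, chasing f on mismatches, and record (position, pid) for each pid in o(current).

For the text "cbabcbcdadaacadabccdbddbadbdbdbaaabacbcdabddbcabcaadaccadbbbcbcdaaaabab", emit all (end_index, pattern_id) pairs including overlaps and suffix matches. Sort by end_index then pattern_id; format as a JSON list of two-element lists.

Construct AC machine:
Trie (insert patterns):
  n0 'ε': a→1 b→7 c→3 d→10
  n1 'a': a→2 b→12
  n2 'aa': ·  ←P0
  n3 'c': b→4  ←P4
  n4 'cb': c→5
  n5 'cbc': d→6
  n6 'cbcd': ·  ←P1
  n7 'b': a→8
  n8 'ba': b→9
  n9 'bab': ·  ←P2
  n10 'd': b→11
  n11 'db': ·  ←P3
  n12 'ab': ·  ←P5

BFS fail/out derivation:
  fail(1) 'a': from fail(0)=0 chase 'a': 0 ⇒ 0;  out=∅∪out(0)=∅
  fail(3) 'c': from fail(0)=0 chase 'c': 0 ⇒ 0;  out={4}∪out(0)={4}
  fail(7) 'b': from fail(0)=0 chase 'b': 0 ⇒ 0;  out=∅∪out(0)=∅
  fail(10) 'd': from fail(0)=0 chase 'd': 0 ⇒ 0;  out=∅∪out(0)=∅
  fail(2) 'aa': from fail(1)=0 chase 'a': 0 ⇒ 1;  out={0}∪out(1)={0}
  fail(4) 'cb': from fail(3)=0 chase 'b': 0 ⇒ 7;  out=∅∪out(7)=∅
  fail(8) 'ba': from fail(7)=0 chase 'a': 0 ⇒ 1;  out=∅∪out(1)=∅
  fail(11) 'db': from fail(10)=0 chase 'b': 0 ⇒ 7;  out={3}∪out(7)={3}
  fail(12) 'ab': from fail(1)=0 chase 'b': 0 ⇒ 7;  out={5}∪out(7)={5}
  fail(5) 'cbc': from fail(4)=7 chase 'c': 7→0 ⇒ 3;  out=∅∪out(3)={4}
  fail(9) 'bab': from fail(8)=1 chase 'b': 1 ⇒ 12;  out={2}∪out(12)={2,5}
  fail(6) 'cbcd': from fail(5)=3 chase 'd': 3→0 ⇒ 10;  out={1}∪out(10)={1}

Run:
[0] read 'c'  n0⇒n3  → match P4@[0:0]
[1] read 'b'  n3⇒n4
[2] read 'a'  n4⇒n8 (via fail)
[3] read 'b'  n8⇒n9  → match P2@[1:3],P5@[2:3]
[4] read 'c'  n9⇒n3 (via fail)  → match P4@[4:4]
[5] read 'b'  n3⇒n4
[6] read 'c'  n4⇒n5  → match P4@[6:6]
[7] read 'd'  n5⇒n6  → match P1@[4:7]
[8] read 'a'  n6⇒n1 (via fail)
[9] read 'd'  n1⇒n10 (via fail)
[10] read 'a'  n10⇒n1 (via fail)
[11] read 'a'  n1⇒n2  → match P0@[10:11]
[12] read 'c'  n2⇒n3 (via fail)  → match P4@[12:12]
[13] read 'a'  n3⇒n1 (via fail)
[14] read 'd'  n1⇒n10 (via fail)
[15] read 'a'  n10⇒n1 (via fail)
[16] read 'b'  n1⇒n12  → match P5@[15:16]
[17] read 'c'  n12⇒n3 (via fail)  → match P4@[17:17]
[18] read 'c'  n3⇒n3 (via fail)  → match P4@[18:18]
[19] read 'd'  n3⇒n10 (via fail)
[20] read 'b'  n10⇒n11  → match P3@[19:20]
[21] read 'd'  n11⇒n10 (via fail)
[22] read 'd'  n10⇒n10 (via fail)
[23] read 'b'  n10⇒n11  → match P3@[22:23]
[24] read 'a'  n11⇒n8 (via fail)
[25] read 'd'  n8⇒n10 (via fail)
[26] read 'b'  n10⇒n11  → match P3@[25:26]
[27] read 'd'  n11⇒n10 (via fail)
[28] read 'b'  n10⇒n11  → match P3@[27:28]
[29] read 'd'  n11⇒n10 (via fail)
[30] read 'b'  n10⇒n11  → match P3@[29:30]
[31] read 'a'  n11⇒n8 (via fail)
[32] read 'a'  n8⇒n2 (via fail)  → match P0@[31:32]
[33] read 'a'  n2⇒n2 (via fail)  → match P0@[32:33]
[34] read 'b'  n2⇒n12 (via fail)  → match P5@[33:34]
[35] read 'a'  n12⇒n8 (via fail)
[36] read 'c'  n8⇒n3 (via fail)  → match P4@[36:36]
[37] read 'b'  n3⇒n4
[38] read 'c'  n4⇒n5  → match P4@[38:38]
[39] read 'd'  n5⇒n6  → match P1@[36:39]
[40] read 'a'  n6⇒n1 (via fail)
[41] read 'b'  n1⇒n12  → match P5@[40:41]
[42] read 'd'  n12⇒n10 (via fail)
[43] read 'd'  n10⇒n10 (via fail)
[44] read 'b'  n10⇒n11  → match P3@[43:44]
[45] read 'c'  n11⇒n3 (via fail)  → match P4@[45:45]
[46] read 'a'  n3⇒n1 (via fail)
[47] read 'b'  n1⇒n12  → match P5@[46:47]
[48] read 'c'  n12⇒n3 (via fail)  → match P4@[48:48]
[49] read 'a'  n3⇒n1 (via fail)
[50] read 'a'  n1⇒n2  → match P0@[49:50]
[51] read 'd'  n2⇒n10 (via fail)
[52] read 'a'  n10⇒n1 (via fail)
[53] read 'c'  n1⇒n3 (via fail)  → match P4@[53:53]
[54] read 'c'  n3⇒n3 (via fail)  → match P4@[54:54]
[55] read 'a'  n3⇒n1 (via fail)
[56] read 'd'  n1⇒n10 (via fail)
[57] read 'b'  n10⇒n11  → match P3@[56:57]
[58] read 'b'  n11⇒n7 (via fail)
[59] read 'b'  n7⇒n7 (via fail)
[60] read 'c'  n7⇒n3 (via fail)  → match P4@[60:60]
[61] read 'b'  n3⇒n4
[62] read 'c'  n4⇒n5  → match P4@[62:62]
[63] read 'd'  n5⇒n6  → match P1@[60:63]
[64] read 'a'  n6⇒n1 (via fail)
[65] read 'a'  n1⇒n2  → match P0@[64:65]
[66] read 'a'  n2⇒n2 (via fail)  → match P0@[65:66]
[67] read 'a'  n2⇒n2 (via fail)  → match P0@[66:67]
[68] read 'b'  n2⇒n12 (via fail)  → match P5@[67:68]
[69] read 'a'  n12⇒n8 (via fail)
[70] read 'b'  n8⇒n9  → match P2@[68:70],P5@[69:70]

All matches (sorted): [[0,4],[3,2],[3,5],[4,4],[6,4],[7,1],[11,0],[12,4],[16,5],[17,4],[18,4],[20,3],[23,3],[26,3],[28,3],[30,3],[32,0],[33,0],[34,5],[36,4],[38,4],[39,1],[41,5],[44,3],[45,4],[47,5],[48,4],[50,0],[53,4],[54,4],[57,3],[60,4],[62,4],[63,1],[65,0],[66,0],[67,0],[68,5],[70,2],[70,5]]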